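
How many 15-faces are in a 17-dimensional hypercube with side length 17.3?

Choose 15 of 17 axes to span the face (C(17,15) = 136 ways), then fix each of the remaining 2 coordinates at one of its two extreme values (2^2 = 4 ways): 136·4 = 544.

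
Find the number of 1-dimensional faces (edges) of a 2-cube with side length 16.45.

Number of 1-faces = C(2,1)·2^(2-1) = 2·2 = 4.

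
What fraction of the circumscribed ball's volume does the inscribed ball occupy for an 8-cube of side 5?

V_in / V_out = (r_in/r_out)^8 = (1/√8)^8 = 8^(-8/2) ≈ 0.000244141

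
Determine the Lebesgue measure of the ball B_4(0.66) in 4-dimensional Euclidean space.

Volume = π^{4/2}·(0.66)^4/Γ(3) ≈ 0.936366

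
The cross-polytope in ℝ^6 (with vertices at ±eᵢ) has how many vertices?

Number of vertices = 2n = 12.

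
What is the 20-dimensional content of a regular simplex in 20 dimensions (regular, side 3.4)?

For a regular n-simplex with edge a, V = (a^n / n!)·√((n+1)/2^n). With a=3.4, n=20: V ≈ 7.83905e-11.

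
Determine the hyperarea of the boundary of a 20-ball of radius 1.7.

S_20(1.7) = 2·π^(20/2)·(1.7)^19 / Γ(20/2) ≈ 12339.4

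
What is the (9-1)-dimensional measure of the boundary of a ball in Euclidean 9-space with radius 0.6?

S_9(0.6) = 2·π^(9/2)·(0.6)^8 / Γ(9/2) ≈ 0.498621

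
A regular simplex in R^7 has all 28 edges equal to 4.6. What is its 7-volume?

For a regular n-simplex with edge a, V = (a^n / n!)·√((n+1)/2^n). With a=4.6, n=7: V ≈ 2.16179.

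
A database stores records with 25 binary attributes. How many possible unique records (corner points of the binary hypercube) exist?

Each vertex is a binary string of length 25, so there are 2^25 = 33554432.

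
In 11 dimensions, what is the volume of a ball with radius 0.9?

The n-ball volume is π^(n/2)·r^n/Γ(n/2+1). With n=11, r=0.9: V ≈ 0.591252.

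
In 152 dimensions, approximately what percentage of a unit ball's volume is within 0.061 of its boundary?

1 - (1-0.061)^152 ≈ 0.99993 ≈ 99.9930%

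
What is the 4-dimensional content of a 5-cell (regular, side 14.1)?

V_4 = √(5) · 14.1^4 / (4! · 2^(4/2)) ≈ 920.641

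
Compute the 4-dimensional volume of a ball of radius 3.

V_4(3) = π^(4/2) · (3)^4 / Γ(4/2 + 1) = 81·π^2/2 ≈ 399.719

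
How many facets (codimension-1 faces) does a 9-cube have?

f_8(9-cube) = (9 choose 8) · 2^1 = 18.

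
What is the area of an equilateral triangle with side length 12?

Area = (√3/4) · 12² = 62.3538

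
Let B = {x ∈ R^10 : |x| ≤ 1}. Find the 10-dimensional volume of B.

Volume = π^{10/2}·(1)^10/Γ(6) = π^5/120 ≈ 2.55016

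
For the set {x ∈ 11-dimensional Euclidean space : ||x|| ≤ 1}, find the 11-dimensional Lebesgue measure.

The n-ball volume is π^(n/2)·r^n/Γ(n/2+1). With n=11, r=1: V = 64·π^5/10395 ≈ 1.8841.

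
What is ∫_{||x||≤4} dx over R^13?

The n-ball volume is π^(n/2)·r^n/Γ(n/2+1). With n=13, r=4: V = 8589934592·π^6/135135 ≈ 6.11113e+07.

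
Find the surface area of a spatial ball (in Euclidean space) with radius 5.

S_3(5) = 2·π^(3/2)·(5)^2 / Γ(3/2) = 4πr² = 4π·(5)² ≈ 314.159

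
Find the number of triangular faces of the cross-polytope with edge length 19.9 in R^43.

An n-cross-polytope has 2^(k+1)·C(n,k+1) k-faces. Here 2^3·C(43,3) = 8·12341 = 98728.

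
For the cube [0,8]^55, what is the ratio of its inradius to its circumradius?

For an n-cube of any side s, the inradius is s/2 and the circumradius is s√n/2, so the ratio is 1/√55 ≈ 0.13484.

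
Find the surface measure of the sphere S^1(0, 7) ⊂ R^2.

S_2(7) = 2·π^(2/2)·(7)^1 / Γ(2/2) = 2πr = 2π·7 ≈ 43.9823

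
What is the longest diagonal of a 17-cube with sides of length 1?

Diagonal = √17 · 1 ≈ 4.12311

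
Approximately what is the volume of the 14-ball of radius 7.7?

Volume = π^{14/2}·(7.7)^14/Γ(8) ≈ 1.54344e+12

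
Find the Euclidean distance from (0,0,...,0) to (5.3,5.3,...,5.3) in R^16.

d = √(5.3² + 5.3² + ... + 5.3²) [16 terms] = √(16·5.3²) = 5.3√16 = 21.2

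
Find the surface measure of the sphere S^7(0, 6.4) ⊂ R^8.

S = n·V_n(r)/r = 8·V_8(6.4)/6.4 (volume-to-surface relation), giving 1.42803e+07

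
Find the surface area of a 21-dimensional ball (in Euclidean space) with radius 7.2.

The surface area of an n-ball is 2π^(n/2) r^(n-1) / Γ(n/2). For n=21, r=7.2: 4.10598e+16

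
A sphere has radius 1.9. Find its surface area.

|∂B_3(1.9)| = 4πr² = 4π·(1.9)² ≈ 45.3646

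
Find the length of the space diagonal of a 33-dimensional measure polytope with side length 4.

||(4,4,...,4)|| = √(33)·4 ≈ 22.9783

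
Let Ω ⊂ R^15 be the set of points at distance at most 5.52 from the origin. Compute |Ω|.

Volume = π^{15/2}·(5.52)^15/Γ(17/2) ≈ 5.13471e+10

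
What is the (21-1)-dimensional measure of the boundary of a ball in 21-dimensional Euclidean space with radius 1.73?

S = n·V_n(r)/r = 21·V_21(1.73)/1.73 (volume-to-surface relation), giving 16892.3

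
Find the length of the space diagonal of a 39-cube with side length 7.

||(7,7,...,7)|| = √(39)·7 ≈ 43.715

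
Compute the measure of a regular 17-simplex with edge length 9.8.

V_17 = √(18) · 9.8^17 / (17! · 2^(17/2)) ≈ 2.33699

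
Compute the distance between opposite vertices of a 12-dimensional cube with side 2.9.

The space diagonal of an n-cube of side s is s√n. Here 2.9·√12 ≈ 10.0459.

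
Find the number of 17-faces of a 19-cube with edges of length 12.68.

An n-cube has C(n,k)·2^(n-k) k-faces. Here C(19,17)·2^2 = 171·4 = 684.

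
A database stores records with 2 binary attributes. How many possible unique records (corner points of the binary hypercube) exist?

Number of vertices = 2^2 = 4.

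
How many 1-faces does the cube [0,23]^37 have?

Number of 1-faces = C(37,1)·2^(37-1) = 37·68719476736 = 2542620639232.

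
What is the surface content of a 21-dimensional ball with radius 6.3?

S = n·V_n(r)/r = 21·V_21(6.3)/6.3 (volume-to-surface relation), giving 2.8417e+15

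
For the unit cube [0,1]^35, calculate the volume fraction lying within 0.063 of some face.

1 - (1 - 2·0.063)^35 = 1 - 0.874^35 ≈ 0.991028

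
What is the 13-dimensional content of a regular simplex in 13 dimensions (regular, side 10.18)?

For a regular n-simplex with edge a, V = (a^n / n!)·√((n+1)/2^n). With a=10.18, n=13: V ≈ 83.7163.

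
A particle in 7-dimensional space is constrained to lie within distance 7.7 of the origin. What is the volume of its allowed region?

V_7(7.7) = π^(7/2) · (7.7)^7 / Γ(7/2 + 1) ≈ 7.58255e+06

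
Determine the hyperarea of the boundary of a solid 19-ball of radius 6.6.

S = n·V_n(r)/r = 19·V_19(6.6)/6.6 (volume-to-surface relation), giving 5.00186e+14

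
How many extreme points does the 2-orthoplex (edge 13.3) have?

The 2-dimensional cross-polytope has 2n = 2·2 = 4 vertices.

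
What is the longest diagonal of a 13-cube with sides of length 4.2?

Diagonal = √13 · 4.2 ≈ 15.1433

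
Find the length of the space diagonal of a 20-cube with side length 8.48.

Diagonal = √20 · 8.48 ≈ 37.9237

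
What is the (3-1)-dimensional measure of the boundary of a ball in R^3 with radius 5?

|∂B_3(5)| = 4πr² = 4π·(5)² ≈ 314.159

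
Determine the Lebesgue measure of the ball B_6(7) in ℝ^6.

Volume = π^{6/2}·(7)^6/Γ(4) = 117649·π^3/6 ≈ 607976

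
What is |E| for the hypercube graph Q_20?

An n-cube has n·2^(n-1) edges. With n = 20: 20·524288 = 10485760.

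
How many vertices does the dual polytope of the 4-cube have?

Number of vertices = 2n = 8.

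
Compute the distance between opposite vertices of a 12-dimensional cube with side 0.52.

Diagonal = √12 · 0.52 ≈ 1.80133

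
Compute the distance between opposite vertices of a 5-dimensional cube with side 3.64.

The space diagonal of an n-cube of side s is s√n. Here 3.64·√5 ≈ 8.13929.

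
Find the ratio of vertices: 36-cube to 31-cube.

The 36-cube has 2^36 = 68719476736 vertices. The 31-cube has 2^31 = 2147483648 vertices. Ratio: 68719476736/2147483648 = 32.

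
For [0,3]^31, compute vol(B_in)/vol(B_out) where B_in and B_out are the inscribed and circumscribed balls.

Volume scales as r^n, and r_in/r_out = 1/√31, giving (1/√31)^31 ≈ 7.65409e-24.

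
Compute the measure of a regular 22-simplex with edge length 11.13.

V_22 = √(23) · 11.13^22 / (22! · 2^(22/2)) ≈ 0.219614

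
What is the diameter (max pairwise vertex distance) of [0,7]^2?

||(7,7,...,7)|| = √(2)·7 ≈ 9.89949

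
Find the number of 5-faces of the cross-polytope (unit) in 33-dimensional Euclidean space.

Number of 5-faces = 2^(5+1) · C(33,5+1) = 64 · 1107568 = 70884352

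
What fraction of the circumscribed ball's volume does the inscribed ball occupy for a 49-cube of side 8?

V_in/V_out = n^(-n/2) = 49^(-49/2) ≈ 3.89221e-42.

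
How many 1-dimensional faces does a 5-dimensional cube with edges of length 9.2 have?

Number of 1-faces = C(5,1) · 2^(5-1) = 5 · 16 = 80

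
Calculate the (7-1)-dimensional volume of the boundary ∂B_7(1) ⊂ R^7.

S_7(1) = 2·π^(7/2)·(1)^6 / Γ(7/2) = 16·π^3/15 ≈ 33.0734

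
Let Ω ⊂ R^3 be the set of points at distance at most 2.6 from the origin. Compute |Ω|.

The n-ball volume is π^(n/2)·r^n/Γ(n/2+1). With n=3, r=2.6: V ≈ 73.6222.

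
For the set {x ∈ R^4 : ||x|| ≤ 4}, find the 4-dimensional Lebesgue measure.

Volume = π^{4/2}·(4)^4/Γ(3) = 128·π^2 ≈ 1263.31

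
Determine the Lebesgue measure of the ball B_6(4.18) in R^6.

The n-ball volume is π^(n/2)·r^n/Γ(n/2+1). With n=6, r=4.18: V ≈ 27564.9.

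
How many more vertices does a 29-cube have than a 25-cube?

The 29-cube has 2^29 = 536870912 vertices. The 25-cube has 2^25 = 33554432 vertices. Difference: 536870912 - 33554432 = 503316480.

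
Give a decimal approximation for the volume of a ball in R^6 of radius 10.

The n-ball volume is π^(n/2)·r^n/Γ(n/2+1). With n=6, r=10: V = 500000·π^3/3 ≈ 5.16771e+06.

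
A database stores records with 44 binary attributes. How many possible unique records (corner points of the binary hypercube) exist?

The 44-cube has 2^44 = 17592186044416 vertices.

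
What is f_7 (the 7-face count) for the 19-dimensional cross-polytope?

Each 7-face is the convex hull of 8 vertices, one chosen as ±e_i from each of 8 distinct axes: 2^8·C(19,8) = 19348992.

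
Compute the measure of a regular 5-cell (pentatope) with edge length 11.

For a regular n-simplex with edge a, V = (a^n / n!)·√((n+1)/2^n). With a=11, n=4: V ≈ 341.024.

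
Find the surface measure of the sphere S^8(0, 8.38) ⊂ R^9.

S_9(8.38) = 2·π^(9/2)·(8.38)^8 / Γ(9/2) ≈ 7.21959e+08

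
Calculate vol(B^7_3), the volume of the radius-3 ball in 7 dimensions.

V = 11664·π^3/35 ≈ 10333.1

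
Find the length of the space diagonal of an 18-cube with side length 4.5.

Diagonal = √18 · 4.5 ≈ 19.0919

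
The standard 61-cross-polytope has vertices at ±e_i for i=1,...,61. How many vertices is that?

An n-cross-polytope has 2n vertices; here n = 61, giving 122.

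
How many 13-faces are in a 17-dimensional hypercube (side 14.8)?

An n-cube has C(n,k)·2^(n-k) k-faces. Here C(17,13)·2^4 = 2380·16 = 38080.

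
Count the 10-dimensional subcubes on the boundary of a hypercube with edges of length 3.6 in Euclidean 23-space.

An n-cube has C(n,k)·2^(n-k) k-faces. Here C(23,10)·2^13 = 1144066·8192 = 9372188672.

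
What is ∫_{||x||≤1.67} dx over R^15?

Volume = π^{15/2}·(1.67)^15/Γ(17/2) ≈ 835.944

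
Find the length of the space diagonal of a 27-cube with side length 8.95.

||(8.95,8.95,...,8.95)|| = √(27)·8.95 ≈ 46.5056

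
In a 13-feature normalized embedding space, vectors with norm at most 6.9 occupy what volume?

V_13(6.9) = π^(13/2) · (6.9)^13 / Γ(13/2 + 1) ≈ 7.31778e+10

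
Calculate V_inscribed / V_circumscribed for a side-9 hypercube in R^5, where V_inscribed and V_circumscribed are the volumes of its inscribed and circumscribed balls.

V_in / V_out = (r_in/r_out)^5 = (1/√5)^5 = 5^(-5/2) ≈ 0.0178885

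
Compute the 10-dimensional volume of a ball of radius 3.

V = 19683·π^5/40 ≈ 150585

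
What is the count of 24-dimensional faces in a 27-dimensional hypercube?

f_24(27-cube) = (27 choose 24) · 2^3 = 23400.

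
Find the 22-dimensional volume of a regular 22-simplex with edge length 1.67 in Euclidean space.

Volume = 1.67^22 · √(23/2^22) / 22! ≈ 1.65398e-19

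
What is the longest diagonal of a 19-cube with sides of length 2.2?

Diagonal = √19 · 2.2 ≈ 9.58958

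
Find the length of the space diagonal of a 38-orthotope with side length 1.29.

Diagonal = √38 · 1.29 ≈ 7.95209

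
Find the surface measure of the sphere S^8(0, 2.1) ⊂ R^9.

S = n·V_n(r)/r = 9·V_9(2.1)/2.1 (volume-to-surface relation), giving 11228.3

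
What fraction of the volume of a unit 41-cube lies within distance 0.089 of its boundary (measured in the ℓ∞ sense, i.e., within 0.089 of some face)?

The inner cube has side 1-2·0.089 = 0.822 and volume (0.822)^41 ≈ 0.0003234, so the shell holds 0.999677 of the volume.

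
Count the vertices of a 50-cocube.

The 50-dimensional cross-polytope has 2n = 2·50 = 100 vertices.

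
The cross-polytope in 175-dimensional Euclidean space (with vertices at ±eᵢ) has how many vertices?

An n-cross-polytope has 2n vertices; here n = 175, giving 350.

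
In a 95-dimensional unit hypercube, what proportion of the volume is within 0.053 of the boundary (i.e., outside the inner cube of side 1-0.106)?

Shell fraction = 1 - (1-0.106)^95 ≈ 0.999976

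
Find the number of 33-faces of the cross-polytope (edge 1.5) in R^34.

f_33(34-orthoplex) = 2^34 · (34 choose 34) = 17179869184.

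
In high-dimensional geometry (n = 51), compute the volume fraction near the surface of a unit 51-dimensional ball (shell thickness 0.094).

1 - (1-0.094)^51 ≈ 0.993491 ≈ 99.35%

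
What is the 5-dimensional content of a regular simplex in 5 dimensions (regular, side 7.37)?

V = (7.37^5 / 5!) · √((5+1) / 2^5) ≈ 78.4615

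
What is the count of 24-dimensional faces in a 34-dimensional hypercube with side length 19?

An n-cube has C(n,k)·2^(n-k) k-faces. Here C(34,24)·2^10 = 131128140·1024 = 134275215360.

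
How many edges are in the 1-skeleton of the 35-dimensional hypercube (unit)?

The 35-cube has n·2^(n-1) = 35·2^34 = 35·17179869184 = 601295421440 edges.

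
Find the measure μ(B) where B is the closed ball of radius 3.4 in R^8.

The n-ball volume is π^(n/2)·r^n/Γ(n/2+1). With n=8, r=3.4: V ≈ 72480.2.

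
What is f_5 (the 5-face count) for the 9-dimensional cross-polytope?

f_5(9-orthoplex) = 2^6 · (9 choose 6) = 5376.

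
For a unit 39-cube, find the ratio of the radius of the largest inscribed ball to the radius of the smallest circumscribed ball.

For an n-cube of any side s, the inradius is s/2 and the circumradius is s√n/2, so the ratio is 1/√39 ≈ 0.160128.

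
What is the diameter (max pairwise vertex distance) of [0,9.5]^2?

Diagonal = √2 · 9.5 ≈ 13.435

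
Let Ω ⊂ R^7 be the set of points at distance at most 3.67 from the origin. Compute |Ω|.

V_7(3.67) = π^(7/2) · (3.67)^7 / Γ(7/2 + 1) ≈ 42368.5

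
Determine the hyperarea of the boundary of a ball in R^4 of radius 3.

|∂B_4(3)| = 54·π^2 ≈ 532.959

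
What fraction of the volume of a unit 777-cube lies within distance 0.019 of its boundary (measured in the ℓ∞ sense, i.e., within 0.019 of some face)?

The inner cube has side 1-2·0.019 = 0.962 and volume (0.962)^777 ≈ 8.453e-14, so the shell holds 1 - 8.453e-14 of the volume.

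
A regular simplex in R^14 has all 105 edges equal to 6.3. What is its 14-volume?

For a regular n-simplex with edge a, V = (a^n / n!)·√((n+1)/2^n). With a=6.3, n=14: V ≈ 0.0538512.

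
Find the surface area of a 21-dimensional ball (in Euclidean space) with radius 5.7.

S = n·V_n(r)/r = 21·V_21(5.7)/5.7 (volume-to-surface relation), giving 3.83941e+14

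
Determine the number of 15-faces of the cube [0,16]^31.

f_15(31-cube) = (31 choose 15) · 2^16 = 19696202219520.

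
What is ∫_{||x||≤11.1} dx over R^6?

V_6(11.1) = π^(6/2) · (11.1)^6 / Γ(6/2 + 1) ≈ 9.66577e+06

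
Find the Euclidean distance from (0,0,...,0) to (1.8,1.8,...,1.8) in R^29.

The space diagonal of an n-cube of side s is s√n. Here 1.8·√29 ≈ 9.6933.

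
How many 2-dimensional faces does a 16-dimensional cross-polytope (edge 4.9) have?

Each 2-face is the convex hull of 3 vertices, one chosen as ±e_i from each of 3 distinct axes: 2^3·C(16,3) = 4480.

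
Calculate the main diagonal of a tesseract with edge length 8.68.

d = √(8.68² + 8.68² + ... + 8.68²) [4 terms] = √(4·8.68²) = 8.68√4 = 17.36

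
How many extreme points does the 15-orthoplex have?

The vertices are ±e_1, ..., ±e_15, so there are 2·15 = 30.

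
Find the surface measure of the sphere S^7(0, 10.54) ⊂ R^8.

S = n·V_n(r)/r = 8·V_8(10.54)/10.54 (volume-to-surface relation), giving 4.69205e+08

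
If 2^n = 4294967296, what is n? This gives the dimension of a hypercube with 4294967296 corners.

The n-cube has 2^n vertices, and 4294967296 = 2^32, so n = 32.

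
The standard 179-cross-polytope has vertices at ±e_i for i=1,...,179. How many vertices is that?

The vertices are ±e_1, ..., ±e_179, so there are 2·179 = 358.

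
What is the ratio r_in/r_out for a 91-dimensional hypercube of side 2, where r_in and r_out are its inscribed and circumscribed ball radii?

For an n-cube of any side s, the inradius is s/2 and the circumradius is s√n/2, so the ratio is 1/√91 ≈ 0.104828.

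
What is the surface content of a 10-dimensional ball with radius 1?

S_10(1) = 2·π^(10/2)·(1)^9 / Γ(10/2) = π^5/12 ≈ 25.5016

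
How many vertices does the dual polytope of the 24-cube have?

The vertices are ±e_1, ..., ±e_24, so there are 2·24 = 48.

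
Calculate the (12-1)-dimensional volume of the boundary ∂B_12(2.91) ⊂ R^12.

|∂B_12(2.91)| ≈ 2.03035e+06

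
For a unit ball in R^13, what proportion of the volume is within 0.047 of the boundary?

Shell fraction = 1 - (1-0.047)^13 ≈ 0.46518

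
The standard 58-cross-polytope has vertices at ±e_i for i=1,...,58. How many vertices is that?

The 58-dimensional cross-polytope has 2n = 2·58 = 116 vertices.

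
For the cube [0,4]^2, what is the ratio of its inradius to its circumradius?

r_in / r_out = (4/2) / (4√2/2) = 1/√2 ≈ 0.707107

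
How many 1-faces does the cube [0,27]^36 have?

Each of the 2^36 = 68719476736 vertices has degree 36; total edges = 36·2^36/2 = 1236950581248.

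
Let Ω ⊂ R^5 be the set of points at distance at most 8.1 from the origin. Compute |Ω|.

Volume = π^{5/2}·(8.1)^5/Γ(7/2) ≈ 183537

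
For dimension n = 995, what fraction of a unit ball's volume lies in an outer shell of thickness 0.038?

1 - (1-0.038)^995 ≈ 1 - 1.816e-17 ≈ 100.000000%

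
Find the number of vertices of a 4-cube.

Number of vertices = 2^4 = 16.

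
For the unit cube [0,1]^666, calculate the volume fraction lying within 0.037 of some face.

1 - (1 - 2·0.037)^666 = 1 - 0.926^666 ≈ 1 - 5.793e-23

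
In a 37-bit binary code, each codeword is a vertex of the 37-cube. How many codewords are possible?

Each vertex is a binary string of length 37, so there are 2^37 = 137438953472.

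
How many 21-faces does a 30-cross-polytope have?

f_21(30-orthoplex) = 2^22 · (30 choose 22) = 24548946739200.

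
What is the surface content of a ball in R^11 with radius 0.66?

S_11(0.66) = 2·π^(11/2)·(0.66)^10 / Γ(11/2) ≈ 0.32504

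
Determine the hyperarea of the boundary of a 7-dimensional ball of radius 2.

S_7(2) = 2·π^(7/2)·(2)^6 / Γ(7/2) = 1024·π^3/15 ≈ 2116.7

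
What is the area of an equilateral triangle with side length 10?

Area = (√3/4) · 10² = 43.3013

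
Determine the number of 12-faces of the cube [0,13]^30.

Choose 12 of 30 axes to span the face (C(30,12) = 86493225 ways), then fix each of the remaining 18 coordinates at one of its two extreme values (2^18 = 262144 ways): 86493225·262144 = 22673679974400.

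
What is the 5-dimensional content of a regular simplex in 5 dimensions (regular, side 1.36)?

Volume = 1.36^5 · √(6/2^5) / 5! ≈ 0.0167886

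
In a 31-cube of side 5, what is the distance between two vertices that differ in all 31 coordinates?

Diagonal = √31 · 5 ≈ 27.8388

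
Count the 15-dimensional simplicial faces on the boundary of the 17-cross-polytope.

Each 15-face is the convex hull of 16 vertices, one chosen as ±e_i from each of 16 distinct axes: 2^16·C(17,16) = 1114112.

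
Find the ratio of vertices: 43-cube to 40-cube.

The 43-cube has 2^43 = 8796093022208 vertices. The 40-cube has 2^40 = 1099511627776 vertices. Ratio: 8796093022208/1099511627776 = 8.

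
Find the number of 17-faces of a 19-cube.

Choose 17 of 19 axes to span the face (C(19,17) = 171 ways), then fix each of the remaining 2 coordinates at one of its two extreme values (2^2 = 4 ways): 171·4 = 684.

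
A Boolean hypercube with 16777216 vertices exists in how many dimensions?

The n-cube has 2^n vertices, and 16777216 = 2^24, so n = 24.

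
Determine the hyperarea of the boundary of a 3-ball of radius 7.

S = n·V_n(r)/r = 3·V_3(7)/7 (volume-to-surface relation), giving 4πr² = 4π·(7)² ≈ 615.752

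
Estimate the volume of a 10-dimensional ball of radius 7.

V_10(7) = π^(10/2) · (7)^10 / Γ(10/2 + 1) = 282475249·π^5/120 ≈ 7.20358e+08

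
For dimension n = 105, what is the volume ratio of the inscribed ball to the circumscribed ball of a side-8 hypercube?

Volume scales as r^n, and r_in/r_out = 1/√105, giving (1/√105)^105 ≈ 7.71901e-107.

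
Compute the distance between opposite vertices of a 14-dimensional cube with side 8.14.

d = √(8.14² + 8.14² + ... + 8.14²) [14 terms] = √(14·8.14²) = 8.14√14 ≈ 30.4571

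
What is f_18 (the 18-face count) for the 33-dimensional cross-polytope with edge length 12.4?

An n-cross-polytope has 2^(k+1)·C(n,k+1) k-faces. Here 2^19·C(33,19) = 524288·818809200 = 429291837849600.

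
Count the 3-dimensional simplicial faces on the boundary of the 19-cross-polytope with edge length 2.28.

An n-cross-polytope has 2^(k+1)·C(n,k+1) k-faces. Here 2^4·C(19,4) = 16·3876 = 62016.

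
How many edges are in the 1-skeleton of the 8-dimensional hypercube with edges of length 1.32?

Each of the 2^8 = 256 vertices has degree 8; total edges = 8·2^8/2 = 1024.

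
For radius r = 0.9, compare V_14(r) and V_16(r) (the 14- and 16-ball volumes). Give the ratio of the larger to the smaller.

V_14(0.9) ≈ 0.137093, V_16(0.9) ≈ 0.0436072. The 14-ball is larger by a factor of 3.144.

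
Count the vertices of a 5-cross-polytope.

The vertices are ±e_1, ..., ±e_5, so there are 2·5 = 10.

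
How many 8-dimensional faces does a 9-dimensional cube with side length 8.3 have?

An n-cube has C(n,k)·2^(n-k) k-faces. Here C(9,8)·2^1 = 9·2 = 18.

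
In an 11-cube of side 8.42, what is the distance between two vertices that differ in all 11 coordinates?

The space diagonal of an n-cube of side s is s√n. Here 8.42·√11 ≈ 27.926.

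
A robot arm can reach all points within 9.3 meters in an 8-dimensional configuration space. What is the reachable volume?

Volume = π^{8/2}·(9.3)^8/Γ(5) ≈ 2.27118e+08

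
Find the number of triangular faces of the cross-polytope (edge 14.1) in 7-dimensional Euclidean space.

Number of 2-faces = 2^(2+1) · C(7,2+1) = 8 · 35 = 280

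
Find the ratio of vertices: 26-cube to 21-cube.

The 26-cube has 2^26 = 67108864 vertices. The 21-cube has 2^21 = 2097152 vertices. Ratio: 67108864/2097152 = 32.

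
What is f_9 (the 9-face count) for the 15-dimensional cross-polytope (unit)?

f_9(15-orthoplex) = 2^10 · (15 choose 10) = 3075072.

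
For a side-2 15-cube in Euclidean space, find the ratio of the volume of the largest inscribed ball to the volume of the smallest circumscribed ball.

Volume scales as r^n, and r_in/r_out = 1/√15, giving (1/√15)^15 ≈ 1.51118e-09.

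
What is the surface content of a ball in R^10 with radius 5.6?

The surface area of an n-ball is 2π^(n/2) r^(n-1) / Γ(n/2). For n=10, r=5.6: 1.38121e+08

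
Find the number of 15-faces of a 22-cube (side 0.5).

Choose 15 of 22 axes to span the face (C(22,15) = 170544 ways), then fix each of the remaining 7 coordinates at one of its two extreme values (2^7 = 128 ways): 170544·128 = 21829632.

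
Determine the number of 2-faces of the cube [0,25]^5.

Number of 2-faces = C(5,2) · 2^(5-2) = 10 · 8 = 80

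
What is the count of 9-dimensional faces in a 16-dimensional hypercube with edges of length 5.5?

f_9(16-cube) = (16 choose 9) · 2^7 = 1464320.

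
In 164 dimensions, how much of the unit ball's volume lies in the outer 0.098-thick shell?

V(inner)/V(outer) = ((1-0.098)/1)^164 ≈ 4.507e-08, so the shell fraction is 0.9999999549.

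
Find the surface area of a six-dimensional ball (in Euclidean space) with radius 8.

|∂B_6(8)| = 32768·π^3 ≈ 1.01601e+06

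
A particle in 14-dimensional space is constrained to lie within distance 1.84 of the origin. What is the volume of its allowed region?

Volume = π^{14/2}·(1.84)^14/Γ(8) ≈ 3055.4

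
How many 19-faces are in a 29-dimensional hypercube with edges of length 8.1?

f_19(29-cube) = (29 choose 19) · 2^10 = 20510730240.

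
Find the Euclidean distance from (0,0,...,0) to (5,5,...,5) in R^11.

||(5,5,...,5)|| = √(11)·5 ≈ 16.5831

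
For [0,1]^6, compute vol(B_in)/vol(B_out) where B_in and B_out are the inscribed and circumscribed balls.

Volume scales as r^n, and r_in/r_out = 1/√6, giving (1/√6)^6 ≈ 0.00462963.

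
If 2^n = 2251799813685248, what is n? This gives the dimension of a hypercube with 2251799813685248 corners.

Since 2^n = 2251799813685248, we have n = 51.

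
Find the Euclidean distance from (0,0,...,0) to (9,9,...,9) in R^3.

d = √(9² + 9² + ... + 9²) [3 terms] = √(3·9²) = 9√3 ≈ 15.5885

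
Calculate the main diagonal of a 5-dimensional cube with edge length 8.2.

||(8.2,8.2,...,8.2)|| = √(5)·8.2 ≈ 18.3358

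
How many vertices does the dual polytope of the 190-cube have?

The 190-dimensional cross-polytope has 2n = 2·190 = 380 vertices.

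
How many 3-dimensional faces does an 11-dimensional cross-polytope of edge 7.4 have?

Number of 3-faces = 2^(3+1) · C(11,3+1) = 16 · 330 = 5280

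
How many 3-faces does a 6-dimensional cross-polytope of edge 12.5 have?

An n-cross-polytope has 2^(k+1)·C(n,k+1) k-faces. Here 2^4·C(6,4) = 16·15 = 240.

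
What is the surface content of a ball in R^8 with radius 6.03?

S = n·V_n(r)/r = 8·V_8(6.03)/6.03 (volume-to-surface relation), giving 9.41238e+06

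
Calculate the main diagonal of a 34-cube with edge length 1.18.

||(1.18,1.18,...,1.18)|| = √(34)·1.18 ≈ 6.88052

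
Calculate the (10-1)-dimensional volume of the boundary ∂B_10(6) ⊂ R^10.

S = n·V_n(r)/r = 10·V_10(6)/6 (volume-to-surface relation), giving 839808·π^5 ≈ 2.56998e+08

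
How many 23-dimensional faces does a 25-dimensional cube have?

f_23(25-cube) = (25 choose 23) · 2^2 = 1200.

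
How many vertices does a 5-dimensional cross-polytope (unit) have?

The vertices are ±e_1, ..., ±e_5, so there are 2·5 = 10.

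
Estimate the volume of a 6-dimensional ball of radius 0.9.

V_6(0.9) = π^(6/2) · (0.9)^6 / Γ(6/2 + 1) ≈ 2.74633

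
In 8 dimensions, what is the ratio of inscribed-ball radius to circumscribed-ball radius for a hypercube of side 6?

r_in / r_out = (6/2) / (6√8/2) = 1/√8 ≈ 0.353553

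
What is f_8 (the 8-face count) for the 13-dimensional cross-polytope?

Each 8-face is the convex hull of 9 vertices, one chosen as ±e_i from each of 9 distinct axes: 2^9·C(13,9) = 366080.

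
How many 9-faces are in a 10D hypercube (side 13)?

Choose 9 of 10 axes to span the face (C(10,9) = 10 ways), then fix each of the remaining 1 coordinate at one of its two extreme values (2^1 = 2 ways): 10·2 = 20.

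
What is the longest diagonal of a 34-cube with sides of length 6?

d = √(6² + 6² + ... + 6²) [34 terms] = √(34·6²) = 6√34 ≈ 34.9857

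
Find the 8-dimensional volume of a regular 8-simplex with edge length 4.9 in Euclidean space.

Volume = 4.9^8 · √(9/2^8) / 8! ≈ 1.54543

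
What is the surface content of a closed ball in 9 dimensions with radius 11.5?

S_9(11.5) = 2·π^(9/2)·(11.5)^8 / Γ(9/2) = 78310985281·π^4/840 ≈ 9.08119e+09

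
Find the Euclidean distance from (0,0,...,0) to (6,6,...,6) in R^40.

d = √(6² + 6² + ... + 6²) [40 terms] = √(40·6²) = 6√40 ≈ 37.9473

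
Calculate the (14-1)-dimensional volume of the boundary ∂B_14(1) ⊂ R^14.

S = n·V_n(r)/r = 14·V_14(1)/1 (volume-to-surface relation), giving π^7/360 ≈ 8.3897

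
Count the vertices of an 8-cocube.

The vertices are ±e_1, ..., ±e_8, so there are 2·8 = 16.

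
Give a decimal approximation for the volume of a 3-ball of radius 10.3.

V_3(10.3) = π^(3/2) · (10.3)^3 / Γ(3/2 + 1) ≈ 4577.2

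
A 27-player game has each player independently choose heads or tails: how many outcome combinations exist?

Number of vertices = 2^27 = 134217728.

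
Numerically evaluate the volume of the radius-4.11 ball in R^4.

Volume = π^{4/2}·(4.11)^4/Γ(3) ≈ 1408.11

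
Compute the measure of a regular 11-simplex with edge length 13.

V = (13^11 / 11!) · √((11+1) / 2^11) ≈ 3436.74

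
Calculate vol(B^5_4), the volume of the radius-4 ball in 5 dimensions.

V_5(4) = π^(5/2) · (4)^5 / Γ(5/2 + 1) = 8192·π^2/15 ≈ 5390.12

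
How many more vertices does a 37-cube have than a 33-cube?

The 37-cube has 2^37 = 137438953472 vertices. The 33-cube has 2^33 = 8589934592 vertices. Difference: 137438953472 - 8589934592 = 128849018880.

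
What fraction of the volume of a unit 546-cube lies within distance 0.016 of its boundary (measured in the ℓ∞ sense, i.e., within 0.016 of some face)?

Shell fraction = 1 - (1-0.032)^546 ≈ 0.9999999806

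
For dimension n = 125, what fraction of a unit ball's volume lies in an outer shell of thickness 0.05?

1 - (1-0.05)^125 ≈ 0.998358 ≈ 99.84%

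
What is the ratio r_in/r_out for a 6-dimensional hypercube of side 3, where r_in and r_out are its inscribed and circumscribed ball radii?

r_in = 3/2 (half the side); r_out = 3√6/2 (half the diagonal). Ratio = 1/√6 ≈ 0.408248.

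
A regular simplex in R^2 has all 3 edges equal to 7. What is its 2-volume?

Area = (√3/4) · 7² = 21.2176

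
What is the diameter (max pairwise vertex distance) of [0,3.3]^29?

The space diagonal of an n-cube of side s is s√n. Here 3.3·√29 ≈ 17.771.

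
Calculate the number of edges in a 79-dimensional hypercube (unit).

An n-cube has n·2^(n-1) edges. With n = 79: 79·302231454903657293676544 = 23876284937388926200446976.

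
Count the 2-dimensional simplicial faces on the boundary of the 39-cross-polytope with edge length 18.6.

f_2(39-orthoplex) = 2^3 · (39 choose 3) = 73112.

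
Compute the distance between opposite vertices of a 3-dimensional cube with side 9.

||(9,9,...,9)|| = √(3)·9 ≈ 15.5885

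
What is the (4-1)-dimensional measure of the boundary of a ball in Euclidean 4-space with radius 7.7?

S = n·V_n(r)/r = 4·V_4(7.7)/7.7 (volume-to-surface relation), giving 9011.6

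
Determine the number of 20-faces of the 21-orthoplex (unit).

An n-cross-polytope has 2^(k+1)·C(n,k+1) k-faces. Here 2^21·C(21,21) = 2097152·1 = 2097152.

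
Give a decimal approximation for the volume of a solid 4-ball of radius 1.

Volume = π^{4/2}·(1)^4/Γ(3) = π^2/2 ≈ 4.9348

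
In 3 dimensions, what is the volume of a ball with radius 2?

V_3(2) = π^(3/2) · (2)^3 / Γ(3/2 + 1) = 32·π/3 ≈ 33.5103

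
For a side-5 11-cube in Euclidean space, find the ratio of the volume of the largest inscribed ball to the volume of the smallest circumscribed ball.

Volume scales as r^n, and r_in/r_out = 1/√11, giving (1/√11)^11 ≈ 1.87215e-06.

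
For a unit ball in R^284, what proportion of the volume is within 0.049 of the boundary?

V(inner)/V(outer) = ((1-0.049)/1)^284 ≈ 6.357e-07, so the shell fraction is 0.9999993643.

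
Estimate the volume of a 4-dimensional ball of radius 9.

The n-ball volume is π^(n/2)·r^n/Γ(n/2+1). With n=4, r=9: V = 6561·π^2/2 ≈ 32377.2.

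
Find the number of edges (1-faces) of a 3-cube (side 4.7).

An n-cube has C(n,k)·2^(n-k) k-faces. Here C(3,1)·2^2 = 3·4 = 12.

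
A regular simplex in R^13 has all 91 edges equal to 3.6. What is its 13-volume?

V_13 = √(14) · 3.6^13 / (13! · 2^(13/2)) ≈ 0.000113246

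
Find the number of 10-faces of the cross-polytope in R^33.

Number of 10-faces = 2^(10+1) · C(33,10+1) = 2048 · 193536720 = 396363202560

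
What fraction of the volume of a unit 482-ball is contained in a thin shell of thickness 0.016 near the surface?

V(inner)/V(outer) = ((1-0.016)/1)^482 ≈ 0.0004204, so the shell fraction is 0.99958.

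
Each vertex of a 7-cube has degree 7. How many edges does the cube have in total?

Number of 1-faces = C(7,1)·2^(7-1) = 7·64 = 448.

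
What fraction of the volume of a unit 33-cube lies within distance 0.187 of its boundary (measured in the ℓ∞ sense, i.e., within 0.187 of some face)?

Shell fraction = 1 - (1-0.374)^33 ≈ 0.9999998064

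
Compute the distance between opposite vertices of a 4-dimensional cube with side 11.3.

Diagonal = √4 · 11.3 = 22.6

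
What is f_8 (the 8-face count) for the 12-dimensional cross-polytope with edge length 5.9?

f_8(12-orthoplex) = 2^9 · (12 choose 9) = 112640.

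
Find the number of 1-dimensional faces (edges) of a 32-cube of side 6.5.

The 32-cube has n·2^(n-1) = 32·2^31 = 32·2147483648 = 68719476736 edges.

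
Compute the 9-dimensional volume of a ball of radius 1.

V_9(1) = π^(9/2) · (1)^9 / Γ(9/2 + 1) = 32·π^4/945 ≈ 3.29851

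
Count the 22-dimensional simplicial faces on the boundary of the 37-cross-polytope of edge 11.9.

Each 22-face is the convex hull of 23 vertices, one chosen as ±e_i from each of 23 distinct axes: 2^23·C(37,23) = 51229957187174400.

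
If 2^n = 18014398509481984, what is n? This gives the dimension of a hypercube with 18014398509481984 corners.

2^n = 18014398509481984 ⇒ n = log_2(18014398509481984) = 54.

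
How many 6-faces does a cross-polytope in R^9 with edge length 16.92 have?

An n-cross-polytope has 2^(k+1)·C(n,k+1) k-faces. Here 2^7·C(9,7) = 128·36 = 4608.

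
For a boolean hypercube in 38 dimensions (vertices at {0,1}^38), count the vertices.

An n-cube has 2^n vertices; for n = 38 that is 2^38 = 274877906944.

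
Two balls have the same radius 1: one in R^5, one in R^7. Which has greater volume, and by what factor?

V_5(1) ≈ 5.26379, V_7(1) ≈ 4.72477. The 5-ball is larger by a factor of 1.114.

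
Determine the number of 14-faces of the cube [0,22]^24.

Number of 14-faces = C(24,14) · 2^(24-14) = 1961256 · 1024 = 2008326144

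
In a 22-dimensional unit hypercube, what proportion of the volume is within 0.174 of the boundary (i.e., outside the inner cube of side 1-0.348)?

The inner cube has side 1-2·0.174 = 0.652 and volume (0.652)^22 ≈ 8.193e-05, so the shell holds 0.999918 of the volume.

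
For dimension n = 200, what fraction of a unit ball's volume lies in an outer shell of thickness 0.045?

1 - (1-0.045)^200 ≈ 0.9999 ≈ 99.9900%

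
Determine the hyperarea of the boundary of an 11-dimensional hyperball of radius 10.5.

The surface area of an n-ball is 2π^(n/2) r^(n-1) / Γ(n/2). For n=11, r=10.5: 88253338509·π^5/80 ≈ 3.37591e+11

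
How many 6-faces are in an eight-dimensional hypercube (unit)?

f_6(8-cube) = (8 choose 6) · 2^2 = 112.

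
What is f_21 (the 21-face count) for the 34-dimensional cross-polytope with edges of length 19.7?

An n-cross-polytope has 2^(k+1)·C(n,k+1) k-faces. Here 2^22·C(34,22) = 4194304·548354040 = 2299963543388160.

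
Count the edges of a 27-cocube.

An n-cross-polytope has 2^(k+1)·C(n,k+1) k-faces. Here 2^2·C(27,2) = 4·351 = 1404.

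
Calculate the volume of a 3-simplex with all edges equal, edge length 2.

Volume = (√2/12) · 2³ = 0.942809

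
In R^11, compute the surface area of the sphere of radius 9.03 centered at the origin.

The surface area of an n-ball is 2π^(n/2) r^(n-1) / Γ(n/2). For n=11, r=9.03: 7.47094e+10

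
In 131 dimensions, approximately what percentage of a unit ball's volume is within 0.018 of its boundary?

1 - (1-0.018)^131 ≈ 0.907401 ≈ 90.74%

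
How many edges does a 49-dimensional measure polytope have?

An n-cube has n·2^(n-1) edges. With n = 49: 49·281474976710656 = 13792273858822144.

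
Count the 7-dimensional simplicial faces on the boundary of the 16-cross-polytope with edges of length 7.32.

f_7(16-orthoplex) = 2^8 · (16 choose 8) = 3294720.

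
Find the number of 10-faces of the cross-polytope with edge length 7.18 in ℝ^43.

Number of 10-faces = 2^(10+1) · C(43,10+1) = 2048 · 5752004349 = 11780104906752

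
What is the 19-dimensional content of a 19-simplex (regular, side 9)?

V = (9^19 / 19!) · √((19+1) / 2^19) ≈ 0.0685872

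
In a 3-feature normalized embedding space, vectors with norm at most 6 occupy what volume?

The n-ball volume is π^(n/2)·r^n/Γ(n/2+1). With n=3, r=6: V = 288·π ≈ 904.779.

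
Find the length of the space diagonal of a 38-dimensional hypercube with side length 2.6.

d = √(2.6² + 2.6² + ... + 2.6²) [38 terms] = √(38·2.6²) = 2.6√38 ≈ 16.0275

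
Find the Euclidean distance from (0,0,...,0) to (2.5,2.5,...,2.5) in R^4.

Diagonal = √4 · 2.5 = 5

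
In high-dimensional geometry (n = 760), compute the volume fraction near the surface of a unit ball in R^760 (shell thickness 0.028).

1 - (1-0.028)^760 ≈ 1 - 4.23e-10 ≈ (100 - 4.23e-08)%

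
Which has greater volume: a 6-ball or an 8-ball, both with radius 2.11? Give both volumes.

V_6(2.11) ≈ 456.03. V_8(2.11) ≈ 1594.59. The 8-ball is larger.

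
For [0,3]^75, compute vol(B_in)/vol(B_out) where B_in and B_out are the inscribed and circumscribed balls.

The radii are 3/2 and 3√75/2, so the volume ratio is (1/√75)^75 = 75^{-75/2} ≈ 4.84398e-71.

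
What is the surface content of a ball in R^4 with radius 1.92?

S_4(1.92) = 2·π^(4/2)·(1.92)^3 / Γ(4/2) ≈ 139.712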